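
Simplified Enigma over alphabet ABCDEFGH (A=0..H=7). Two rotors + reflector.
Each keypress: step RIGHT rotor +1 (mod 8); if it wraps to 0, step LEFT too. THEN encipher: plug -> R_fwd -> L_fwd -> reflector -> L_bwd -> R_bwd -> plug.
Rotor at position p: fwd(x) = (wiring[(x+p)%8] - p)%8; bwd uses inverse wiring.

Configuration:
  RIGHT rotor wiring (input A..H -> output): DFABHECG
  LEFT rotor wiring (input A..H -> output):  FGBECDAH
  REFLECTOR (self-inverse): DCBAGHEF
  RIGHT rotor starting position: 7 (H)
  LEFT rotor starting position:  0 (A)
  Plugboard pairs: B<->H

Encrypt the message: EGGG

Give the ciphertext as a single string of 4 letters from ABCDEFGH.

Char 1 ('E'): step: R->0, L->1 (L advanced); E->plug->E->R->H->L->E->refl->G->L'->G->R'->H->plug->B
Char 2 ('G'): step: R->1, L=1; G->plug->G->R->F->L->H->refl->F->L'->A->R'->C->plug->C
Char 3 ('G'): step: R->2, L=1; G->plug->G->R->B->L->A->refl->D->L'->C->R'->D->plug->D
Char 4 ('G'): step: R->3, L=1; G->plug->G->R->C->L->D->refl->A->L'->B->R'->C->plug->C

Answer: BCDC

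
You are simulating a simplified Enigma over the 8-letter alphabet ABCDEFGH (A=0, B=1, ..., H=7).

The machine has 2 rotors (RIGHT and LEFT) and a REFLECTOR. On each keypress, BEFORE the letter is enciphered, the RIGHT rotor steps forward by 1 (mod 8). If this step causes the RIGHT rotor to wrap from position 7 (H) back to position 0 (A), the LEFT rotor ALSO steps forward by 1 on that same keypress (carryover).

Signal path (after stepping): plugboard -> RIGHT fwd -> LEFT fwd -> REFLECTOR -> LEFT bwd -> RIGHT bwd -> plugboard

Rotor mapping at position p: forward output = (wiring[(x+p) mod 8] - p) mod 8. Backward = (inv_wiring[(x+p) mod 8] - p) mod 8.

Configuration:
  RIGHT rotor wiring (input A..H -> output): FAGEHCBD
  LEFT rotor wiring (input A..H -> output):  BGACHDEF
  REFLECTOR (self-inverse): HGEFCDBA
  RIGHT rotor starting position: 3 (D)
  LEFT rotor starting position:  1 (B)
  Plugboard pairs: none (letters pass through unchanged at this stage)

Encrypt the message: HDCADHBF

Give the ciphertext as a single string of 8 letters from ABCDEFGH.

Answer: CAGBEACG

Derivation:
Char 1 ('H'): step: R->4, L=1; H->plug->H->R->A->L->F->refl->D->L'->F->R'->C->plug->C
Char 2 ('D'): step: R->5, L=1; D->plug->D->R->A->L->F->refl->D->L'->F->R'->A->plug->A
Char 3 ('C'): step: R->6, L=1; C->plug->C->R->H->L->A->refl->H->L'->B->R'->G->plug->G
Char 4 ('A'): step: R->7, L=1; A->plug->A->R->E->L->C->refl->E->L'->G->R'->B->plug->B
Char 5 ('D'): step: R->0, L->2 (L advanced); D->plug->D->R->E->L->C->refl->E->L'->H->R'->E->plug->E
Char 6 ('H'): step: R->1, L=2; H->plug->H->R->E->L->C->refl->E->L'->H->R'->A->plug->A
Char 7 ('B'): step: R->2, L=2; B->plug->B->R->C->L->F->refl->D->L'->F->R'->C->plug->C
Char 8 ('F'): step: R->3, L=2; F->plug->F->R->C->L->F->refl->D->L'->F->R'->G->plug->G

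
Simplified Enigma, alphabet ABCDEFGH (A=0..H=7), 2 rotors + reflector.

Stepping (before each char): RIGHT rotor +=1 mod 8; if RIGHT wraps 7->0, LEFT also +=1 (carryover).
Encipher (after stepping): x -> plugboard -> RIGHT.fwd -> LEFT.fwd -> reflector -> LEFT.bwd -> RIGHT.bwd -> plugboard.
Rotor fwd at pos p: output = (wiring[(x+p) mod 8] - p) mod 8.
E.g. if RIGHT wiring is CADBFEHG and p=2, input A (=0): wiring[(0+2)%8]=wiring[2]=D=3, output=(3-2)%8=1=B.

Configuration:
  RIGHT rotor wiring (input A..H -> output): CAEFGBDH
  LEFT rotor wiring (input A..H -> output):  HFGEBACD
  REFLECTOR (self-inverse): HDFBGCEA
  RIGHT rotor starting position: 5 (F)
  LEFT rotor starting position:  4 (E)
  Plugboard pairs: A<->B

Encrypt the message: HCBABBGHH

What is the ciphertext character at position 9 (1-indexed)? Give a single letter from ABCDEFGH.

Char 1 ('H'): step: R->6, L=4; H->plug->H->R->D->L->H->refl->A->L'->H->R'->F->plug->F
Char 2 ('C'): step: R->7, L=4; C->plug->C->R->B->L->E->refl->G->L'->C->R'->G->plug->G
Char 3 ('B'): step: R->0, L->5 (L advanced); B->plug->A->R->C->L->G->refl->E->L'->H->R'->H->plug->H
Char 4 ('A'): step: R->1, L=5; A->plug->B->R->D->L->C->refl->F->L'->B->R'->H->plug->H
Char 5 ('B'): step: R->2, L=5; B->plug->A->R->C->L->G->refl->E->L'->H->R'->D->plug->D
Char 6 ('B'): step: R->3, L=5; B->plug->A->R->C->L->G->refl->E->L'->H->R'->F->plug->F
Char 7 ('G'): step: R->4, L=5; G->plug->G->R->A->L->D->refl->B->L'->F->R'->B->plug->A
Char 8 ('H'): step: R->5, L=5; H->plug->H->R->B->L->F->refl->C->L'->D->R'->E->plug->E
Char 9 ('H'): step: R->6, L=5; H->plug->H->R->D->L->C->refl->F->L'->B->R'->B->plug->A

A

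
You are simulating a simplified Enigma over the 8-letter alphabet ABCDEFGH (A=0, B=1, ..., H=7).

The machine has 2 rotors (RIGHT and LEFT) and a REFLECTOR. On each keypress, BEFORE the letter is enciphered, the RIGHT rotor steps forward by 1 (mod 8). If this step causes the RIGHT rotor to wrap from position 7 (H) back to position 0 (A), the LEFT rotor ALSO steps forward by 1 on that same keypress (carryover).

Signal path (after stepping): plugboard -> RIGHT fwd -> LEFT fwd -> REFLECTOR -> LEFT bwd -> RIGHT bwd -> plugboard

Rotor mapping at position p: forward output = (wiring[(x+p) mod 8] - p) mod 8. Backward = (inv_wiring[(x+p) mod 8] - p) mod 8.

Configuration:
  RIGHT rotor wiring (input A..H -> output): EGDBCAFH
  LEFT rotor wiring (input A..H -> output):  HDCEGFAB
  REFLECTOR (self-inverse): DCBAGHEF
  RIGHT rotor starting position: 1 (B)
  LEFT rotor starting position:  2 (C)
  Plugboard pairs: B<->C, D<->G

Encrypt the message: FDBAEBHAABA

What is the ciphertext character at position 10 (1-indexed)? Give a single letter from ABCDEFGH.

Char 1 ('F'): step: R->2, L=2; F->plug->F->R->F->L->H->refl->F->L'->G->R'->D->plug->G
Char 2 ('D'): step: R->3, L=2; D->plug->G->R->D->L->D->refl->A->L'->A->R'->H->plug->H
Char 3 ('B'): step: R->4, L=2; B->plug->C->R->B->L->C->refl->B->L'->H->R'->G->plug->D
Char 4 ('A'): step: R->5, L=2; A->plug->A->R->D->L->D->refl->A->L'->A->R'->B->plug->C
Char 5 ('E'): step: R->6, L=2; E->plug->E->R->F->L->H->refl->F->L'->G->R'->C->plug->B
Char 6 ('B'): step: R->7, L=2; B->plug->C->R->H->L->B->refl->C->L'->B->R'->G->plug->D
Char 7 ('H'): step: R->0, L->3 (L advanced); H->plug->H->R->H->L->H->refl->F->L'->D->R'->C->plug->B
Char 8 ('A'): step: R->1, L=3; A->plug->A->R->F->L->E->refl->G->L'->E->R'->F->plug->F
Char 9 ('A'): step: R->2, L=3; A->plug->A->R->B->L->D->refl->A->L'->G->R'->D->plug->G
Char 10 ('B'): step: R->3, L=3; B->plug->C->R->F->L->E->refl->G->L'->E->R'->E->plug->E

E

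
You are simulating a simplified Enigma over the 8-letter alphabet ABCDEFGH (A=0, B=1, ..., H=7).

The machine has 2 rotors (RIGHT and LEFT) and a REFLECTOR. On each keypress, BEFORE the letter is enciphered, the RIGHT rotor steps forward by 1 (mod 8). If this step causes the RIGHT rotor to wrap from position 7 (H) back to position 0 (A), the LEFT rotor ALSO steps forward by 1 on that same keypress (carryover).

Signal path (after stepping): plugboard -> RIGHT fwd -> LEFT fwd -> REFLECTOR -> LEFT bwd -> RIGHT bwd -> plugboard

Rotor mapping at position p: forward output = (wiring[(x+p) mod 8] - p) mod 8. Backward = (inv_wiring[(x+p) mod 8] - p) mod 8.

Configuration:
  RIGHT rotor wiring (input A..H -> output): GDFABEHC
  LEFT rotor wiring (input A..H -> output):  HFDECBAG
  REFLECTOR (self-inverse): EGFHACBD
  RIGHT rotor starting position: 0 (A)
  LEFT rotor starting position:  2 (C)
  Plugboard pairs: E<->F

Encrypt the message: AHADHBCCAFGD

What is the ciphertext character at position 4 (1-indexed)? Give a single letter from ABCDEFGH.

Char 1 ('A'): step: R->1, L=2; A->plug->A->R->C->L->A->refl->E->L'->F->R'->H->plug->H
Char 2 ('H'): step: R->2, L=2; H->plug->H->R->B->L->C->refl->F->L'->G->R'->B->plug->B
Char 3 ('A'): step: R->3, L=2; A->plug->A->R->F->L->E->refl->A->L'->C->R'->H->plug->H
Char 4 ('D'): step: R->4, L=2; D->plug->D->R->G->L->F->refl->C->L'->B->R'->G->plug->G

G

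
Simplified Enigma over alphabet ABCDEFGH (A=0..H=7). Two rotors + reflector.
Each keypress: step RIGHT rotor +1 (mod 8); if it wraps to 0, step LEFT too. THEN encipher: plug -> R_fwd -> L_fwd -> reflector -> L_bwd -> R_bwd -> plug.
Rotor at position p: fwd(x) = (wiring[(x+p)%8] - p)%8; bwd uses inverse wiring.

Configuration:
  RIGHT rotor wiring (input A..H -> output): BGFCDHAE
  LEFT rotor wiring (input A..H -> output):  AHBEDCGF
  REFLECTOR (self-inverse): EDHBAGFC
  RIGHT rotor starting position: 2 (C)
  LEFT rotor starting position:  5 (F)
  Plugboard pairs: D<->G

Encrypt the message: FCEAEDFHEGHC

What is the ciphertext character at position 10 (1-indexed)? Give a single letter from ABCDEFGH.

Char 1 ('F'): step: R->3, L=5; F->plug->F->R->G->L->H->refl->C->L'->E->R'->C->plug->C
Char 2 ('C'): step: R->4, L=5; C->plug->C->R->E->L->C->refl->H->L'->G->R'->H->plug->H
Char 3 ('E'): step: R->5, L=5; E->plug->E->R->B->L->B->refl->D->L'->D->R'->B->plug->B
Char 4 ('A'): step: R->6, L=5; A->plug->A->R->C->L->A->refl->E->L'->F->R'->G->plug->D
Char 5 ('E'): step: R->7, L=5; E->plug->E->R->D->L->D->refl->B->L'->B->R'->H->plug->H
Char 6 ('D'): step: R->0, L->6 (L advanced); D->plug->G->R->A->L->A->refl->E->L'->H->R'->F->plug->F
Char 7 ('F'): step: R->1, L=6; F->plug->F->R->H->L->E->refl->A->L'->A->R'->H->plug->H
Char 8 ('H'): step: R->2, L=6; H->plug->H->R->E->L->D->refl->B->L'->D->R'->A->plug->A
Char 9 ('E'): step: R->3, L=6; E->plug->E->R->B->L->H->refl->C->L'->C->R'->H->plug->H
Char 10 ('G'): step: R->4, L=6; G->plug->D->R->A->L->A->refl->E->L'->H->R'->A->plug->A

A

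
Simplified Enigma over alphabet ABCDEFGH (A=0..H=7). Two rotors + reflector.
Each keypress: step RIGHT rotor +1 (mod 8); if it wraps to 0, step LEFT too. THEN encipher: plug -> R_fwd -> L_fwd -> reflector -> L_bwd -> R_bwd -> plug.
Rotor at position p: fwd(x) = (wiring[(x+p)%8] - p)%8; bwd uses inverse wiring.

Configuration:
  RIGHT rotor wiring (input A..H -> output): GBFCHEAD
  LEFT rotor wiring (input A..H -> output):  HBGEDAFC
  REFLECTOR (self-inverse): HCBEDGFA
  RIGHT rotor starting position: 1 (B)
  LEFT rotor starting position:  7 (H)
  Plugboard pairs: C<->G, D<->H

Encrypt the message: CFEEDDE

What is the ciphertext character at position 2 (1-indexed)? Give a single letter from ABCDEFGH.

Char 1 ('C'): step: R->2, L=7; C->plug->G->R->E->L->F->refl->G->L'->H->R'->H->plug->D
Char 2 ('F'): step: R->3, L=7; F->plug->F->R->D->L->H->refl->A->L'->B->R'->C->plug->G

G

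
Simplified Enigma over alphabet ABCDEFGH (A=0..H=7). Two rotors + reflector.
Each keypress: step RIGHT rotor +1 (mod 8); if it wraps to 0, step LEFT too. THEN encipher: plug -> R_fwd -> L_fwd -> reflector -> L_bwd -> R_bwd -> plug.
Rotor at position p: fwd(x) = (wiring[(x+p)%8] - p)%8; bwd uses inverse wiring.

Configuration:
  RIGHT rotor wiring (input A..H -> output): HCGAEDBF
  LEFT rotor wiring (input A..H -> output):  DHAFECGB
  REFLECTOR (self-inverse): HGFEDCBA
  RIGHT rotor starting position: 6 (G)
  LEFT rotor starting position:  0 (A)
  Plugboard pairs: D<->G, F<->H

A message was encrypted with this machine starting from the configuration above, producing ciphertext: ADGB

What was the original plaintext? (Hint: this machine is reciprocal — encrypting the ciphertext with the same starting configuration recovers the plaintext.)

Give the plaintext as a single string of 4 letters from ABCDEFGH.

Answer: GCEG

Derivation:
Char 1 ('A'): step: R->7, L=0; A->plug->A->R->G->L->G->refl->B->L'->H->R'->D->plug->G
Char 2 ('D'): step: R->0, L->1 (L advanced); D->plug->G->R->B->L->H->refl->A->L'->G->R'->C->plug->C
Char 3 ('G'): step: R->1, L=1; G->plug->D->R->D->L->D->refl->E->L'->C->R'->E->plug->E
Char 4 ('B'): step: R->2, L=1; B->plug->B->R->G->L->A->refl->H->L'->B->R'->D->plug->G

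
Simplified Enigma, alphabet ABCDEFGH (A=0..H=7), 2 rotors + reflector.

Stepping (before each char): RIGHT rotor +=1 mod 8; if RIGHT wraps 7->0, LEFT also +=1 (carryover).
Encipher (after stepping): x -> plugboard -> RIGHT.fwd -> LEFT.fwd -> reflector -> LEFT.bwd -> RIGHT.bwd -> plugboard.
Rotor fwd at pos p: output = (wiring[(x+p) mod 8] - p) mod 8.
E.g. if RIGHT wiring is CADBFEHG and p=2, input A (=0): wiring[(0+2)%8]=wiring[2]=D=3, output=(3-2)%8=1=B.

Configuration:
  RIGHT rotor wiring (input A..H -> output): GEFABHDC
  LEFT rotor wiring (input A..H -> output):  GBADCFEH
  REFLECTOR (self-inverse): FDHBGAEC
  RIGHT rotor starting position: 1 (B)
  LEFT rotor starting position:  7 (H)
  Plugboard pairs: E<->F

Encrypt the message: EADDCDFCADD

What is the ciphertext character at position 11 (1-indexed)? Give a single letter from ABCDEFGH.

Char 1 ('E'): step: R->2, L=7; E->plug->F->R->A->L->A->refl->F->L'->H->R'->C->plug->C
Char 2 ('A'): step: R->3, L=7; A->plug->A->R->F->L->D->refl->B->L'->D->R'->F->plug->E
Char 3 ('D'): step: R->4, L=7; D->plug->D->R->G->L->G->refl->E->L'->E->R'->H->plug->H
Char 4 ('D'): step: R->5, L=7; D->plug->D->R->B->L->H->refl->C->L'->C->R'->A->plug->A
Char 5 ('C'): step: R->6, L=7; C->plug->C->R->A->L->A->refl->F->L'->H->R'->E->plug->F
Char 6 ('D'): step: R->7, L=7; D->plug->D->R->G->L->G->refl->E->L'->E->R'->H->plug->H
Char 7 ('F'): step: R->0, L->0 (L advanced); F->plug->E->R->B->L->B->refl->D->L'->D->R'->G->plug->G
Char 8 ('C'): step: R->1, L=0; C->plug->C->R->H->L->H->refl->C->L'->E->R'->B->plug->B
Char 9 ('A'): step: R->2, L=0; A->plug->A->R->D->L->D->refl->B->L'->B->R'->E->plug->F
Char 10 ('D'): step: R->3, L=0; D->plug->D->R->A->L->G->refl->E->L'->G->R'->B->plug->B
Char 11 ('D'): step: R->4, L=0; D->plug->D->R->G->L->E->refl->G->L'->A->R'->F->plug->E

E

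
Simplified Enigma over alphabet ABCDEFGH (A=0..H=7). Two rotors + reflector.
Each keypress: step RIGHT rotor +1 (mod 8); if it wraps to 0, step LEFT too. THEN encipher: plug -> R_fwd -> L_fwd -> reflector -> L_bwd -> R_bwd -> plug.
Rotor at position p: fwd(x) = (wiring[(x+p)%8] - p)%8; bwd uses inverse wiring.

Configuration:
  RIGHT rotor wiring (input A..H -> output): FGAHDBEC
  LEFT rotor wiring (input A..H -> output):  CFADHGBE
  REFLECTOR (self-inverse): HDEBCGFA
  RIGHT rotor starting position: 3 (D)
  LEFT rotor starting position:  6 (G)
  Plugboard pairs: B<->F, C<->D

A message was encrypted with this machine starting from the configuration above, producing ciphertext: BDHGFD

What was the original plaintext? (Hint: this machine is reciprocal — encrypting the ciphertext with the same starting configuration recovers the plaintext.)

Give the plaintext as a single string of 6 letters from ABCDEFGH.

Char 1 ('B'): step: R->4, L=6; B->plug->F->R->C->L->E->refl->C->L'->E->R'->G->plug->G
Char 2 ('D'): step: R->5, L=6; D->plug->C->R->F->L->F->refl->G->L'->B->R'->E->plug->E
Char 3 ('H'): step: R->6, L=6; H->plug->H->R->D->L->H->refl->A->L'->H->R'->C->plug->D
Char 4 ('G'): step: R->7, L=6; G->plug->G->R->C->L->E->refl->C->L'->E->R'->F->plug->B
Char 5 ('F'): step: R->0, L->7 (L advanced); F->plug->B->R->G->L->H->refl->A->L'->F->R'->A->plug->A
Char 6 ('D'): step: R->1, L=7; D->plug->C->R->G->L->H->refl->A->L'->F->R'->A->plug->A

Answer: GEDBAA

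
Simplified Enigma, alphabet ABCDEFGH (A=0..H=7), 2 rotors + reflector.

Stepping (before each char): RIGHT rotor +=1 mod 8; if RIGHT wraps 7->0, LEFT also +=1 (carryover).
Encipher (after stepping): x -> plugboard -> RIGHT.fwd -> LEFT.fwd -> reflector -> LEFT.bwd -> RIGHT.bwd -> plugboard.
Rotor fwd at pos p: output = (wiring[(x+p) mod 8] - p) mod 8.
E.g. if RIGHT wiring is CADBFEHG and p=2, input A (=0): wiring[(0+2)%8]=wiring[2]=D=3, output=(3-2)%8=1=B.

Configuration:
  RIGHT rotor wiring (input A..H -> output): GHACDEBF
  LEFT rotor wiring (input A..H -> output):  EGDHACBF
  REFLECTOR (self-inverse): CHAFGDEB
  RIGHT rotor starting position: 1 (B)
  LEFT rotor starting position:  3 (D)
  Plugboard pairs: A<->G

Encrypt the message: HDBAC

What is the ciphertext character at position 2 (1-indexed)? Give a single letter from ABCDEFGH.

Char 1 ('H'): step: R->2, L=3; H->plug->H->R->F->L->B->refl->H->L'->C->R'->D->plug->D
Char 2 ('D'): step: R->3, L=3; D->plug->D->R->G->L->D->refl->F->L'->B->R'->C->plug->C

C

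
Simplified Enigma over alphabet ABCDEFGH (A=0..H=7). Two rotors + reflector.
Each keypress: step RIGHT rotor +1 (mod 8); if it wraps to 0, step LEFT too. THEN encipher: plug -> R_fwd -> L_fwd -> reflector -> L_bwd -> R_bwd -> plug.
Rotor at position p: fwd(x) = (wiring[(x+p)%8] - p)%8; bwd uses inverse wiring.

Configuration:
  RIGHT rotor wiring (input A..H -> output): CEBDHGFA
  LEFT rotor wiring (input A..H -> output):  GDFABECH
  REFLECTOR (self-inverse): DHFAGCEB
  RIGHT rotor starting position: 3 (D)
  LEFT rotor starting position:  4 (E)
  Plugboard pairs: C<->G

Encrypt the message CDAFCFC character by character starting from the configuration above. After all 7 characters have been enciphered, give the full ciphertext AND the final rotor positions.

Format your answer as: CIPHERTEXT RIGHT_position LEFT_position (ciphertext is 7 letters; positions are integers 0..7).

Char 1 ('C'): step: R->4, L=4; C->plug->G->R->F->L->H->refl->B->L'->G->R'->E->plug->E
Char 2 ('D'): step: R->5, L=4; D->plug->D->R->F->L->H->refl->B->L'->G->R'->G->plug->C
Char 3 ('A'): step: R->6, L=4; A->plug->A->R->H->L->E->refl->G->L'->C->R'->B->plug->B
Char 4 ('F'): step: R->7, L=4; F->plug->F->R->A->L->F->refl->C->L'->E->R'->E->plug->E
Char 5 ('C'): step: R->0, L->5 (L advanced); C->plug->G->R->F->L->A->refl->D->L'->G->R'->F->plug->F
Char 6 ('F'): step: R->1, L=5; F->plug->F->R->E->L->G->refl->E->L'->H->R'->G->plug->C
Char 7 ('C'): step: R->2, L=5; C->plug->G->R->A->L->H->refl->B->L'->D->R'->E->plug->E
Final: ciphertext=ECBEFCE, RIGHT=2, LEFT=5

Answer: ECBEFCE 2 5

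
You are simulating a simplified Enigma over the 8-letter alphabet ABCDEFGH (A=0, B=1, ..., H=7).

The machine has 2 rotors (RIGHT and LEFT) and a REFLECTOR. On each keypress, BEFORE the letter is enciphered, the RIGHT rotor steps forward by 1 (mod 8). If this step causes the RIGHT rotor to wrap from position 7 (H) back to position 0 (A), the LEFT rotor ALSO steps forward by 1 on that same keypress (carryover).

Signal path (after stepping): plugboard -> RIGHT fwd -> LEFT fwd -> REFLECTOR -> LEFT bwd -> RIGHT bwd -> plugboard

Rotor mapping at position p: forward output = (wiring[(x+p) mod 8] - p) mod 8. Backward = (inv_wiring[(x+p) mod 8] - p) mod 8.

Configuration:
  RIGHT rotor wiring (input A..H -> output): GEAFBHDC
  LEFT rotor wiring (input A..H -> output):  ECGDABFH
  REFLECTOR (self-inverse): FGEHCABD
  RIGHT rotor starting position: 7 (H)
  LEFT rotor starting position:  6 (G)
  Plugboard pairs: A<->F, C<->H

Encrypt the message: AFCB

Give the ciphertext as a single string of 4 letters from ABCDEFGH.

Answer: DABH

Derivation:
Char 1 ('A'): step: R->0, L->7 (L advanced); A->plug->F->R->H->L->G->refl->B->L'->F->R'->D->plug->D
Char 2 ('F'): step: R->1, L=7; F->plug->A->R->D->L->H->refl->D->L'->C->R'->F->plug->A
Char 3 ('C'): step: R->2, L=7; C->plug->H->R->C->L->D->refl->H->L'->D->R'->B->plug->B
Char 4 ('B'): step: R->3, L=7; B->plug->B->R->G->L->C->refl->E->L'->E->R'->C->plug->H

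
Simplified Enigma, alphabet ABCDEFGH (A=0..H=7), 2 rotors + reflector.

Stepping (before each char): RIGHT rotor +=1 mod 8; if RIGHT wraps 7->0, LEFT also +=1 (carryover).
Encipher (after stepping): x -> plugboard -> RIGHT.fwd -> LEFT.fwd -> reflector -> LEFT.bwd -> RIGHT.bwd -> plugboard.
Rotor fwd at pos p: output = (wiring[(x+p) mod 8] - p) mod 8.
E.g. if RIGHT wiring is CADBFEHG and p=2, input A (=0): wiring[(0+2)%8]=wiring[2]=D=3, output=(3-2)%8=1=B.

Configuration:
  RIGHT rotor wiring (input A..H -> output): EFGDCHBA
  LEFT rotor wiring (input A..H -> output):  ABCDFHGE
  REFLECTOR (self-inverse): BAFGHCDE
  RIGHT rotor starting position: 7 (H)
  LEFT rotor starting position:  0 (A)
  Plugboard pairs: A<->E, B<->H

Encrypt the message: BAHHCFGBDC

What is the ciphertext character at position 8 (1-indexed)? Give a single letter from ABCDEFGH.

Char 1 ('B'): step: R->0, L->1 (L advanced); B->plug->H->R->A->L->A->refl->B->L'->B->R'->G->plug->G
Char 2 ('A'): step: R->1, L=1; A->plug->E->R->G->L->D->refl->G->L'->E->R'->A->plug->E
Char 3 ('H'): step: R->2, L=1; H->plug->B->R->B->L->B->refl->A->L'->A->R'->C->plug->C
Char 4 ('H'): step: R->3, L=1; H->plug->B->R->H->L->H->refl->E->L'->D->R'->H->plug->B
Char 5 ('C'): step: R->4, L=1; C->plug->C->R->F->L->F->refl->C->L'->C->R'->G->plug->G
Char 6 ('F'): step: R->5, L=1; F->plug->F->R->B->L->B->refl->A->L'->A->R'->E->plug->A
Char 7 ('G'): step: R->6, L=1; G->plug->G->R->E->L->G->refl->D->L'->G->R'->C->plug->C
Char 8 ('B'): step: R->7, L=1; B->plug->H->R->C->L->C->refl->F->L'->F->R'->B->plug->H

H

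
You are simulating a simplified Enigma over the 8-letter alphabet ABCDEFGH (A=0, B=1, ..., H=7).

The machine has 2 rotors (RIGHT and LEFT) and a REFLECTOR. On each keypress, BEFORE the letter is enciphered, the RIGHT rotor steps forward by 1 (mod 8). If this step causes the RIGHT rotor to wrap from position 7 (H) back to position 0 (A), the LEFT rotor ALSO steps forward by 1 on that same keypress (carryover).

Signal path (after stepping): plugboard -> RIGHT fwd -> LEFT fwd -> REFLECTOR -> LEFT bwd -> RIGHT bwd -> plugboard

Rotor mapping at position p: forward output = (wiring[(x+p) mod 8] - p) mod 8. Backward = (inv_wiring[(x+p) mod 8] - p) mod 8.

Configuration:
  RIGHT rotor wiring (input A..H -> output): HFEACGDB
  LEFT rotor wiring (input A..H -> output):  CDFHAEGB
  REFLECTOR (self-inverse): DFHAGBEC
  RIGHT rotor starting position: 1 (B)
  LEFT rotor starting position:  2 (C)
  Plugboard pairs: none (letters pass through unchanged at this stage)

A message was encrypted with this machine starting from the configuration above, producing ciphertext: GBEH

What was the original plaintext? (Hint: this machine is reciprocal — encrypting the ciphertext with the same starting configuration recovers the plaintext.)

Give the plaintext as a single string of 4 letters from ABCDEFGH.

Answer: HHDG

Derivation:
Char 1 ('G'): step: R->2, L=2; G->plug->G->R->F->L->H->refl->C->L'->D->R'->H->plug->H
Char 2 ('B'): step: R->3, L=2; B->plug->B->R->H->L->B->refl->F->L'->B->R'->H->plug->H
Char 3 ('E'): step: R->4, L=2; E->plug->E->R->D->L->C->refl->H->L'->F->R'->D->plug->D
Char 4 ('H'): step: R->5, L=2; H->plug->H->R->F->L->H->refl->C->L'->D->R'->G->plug->G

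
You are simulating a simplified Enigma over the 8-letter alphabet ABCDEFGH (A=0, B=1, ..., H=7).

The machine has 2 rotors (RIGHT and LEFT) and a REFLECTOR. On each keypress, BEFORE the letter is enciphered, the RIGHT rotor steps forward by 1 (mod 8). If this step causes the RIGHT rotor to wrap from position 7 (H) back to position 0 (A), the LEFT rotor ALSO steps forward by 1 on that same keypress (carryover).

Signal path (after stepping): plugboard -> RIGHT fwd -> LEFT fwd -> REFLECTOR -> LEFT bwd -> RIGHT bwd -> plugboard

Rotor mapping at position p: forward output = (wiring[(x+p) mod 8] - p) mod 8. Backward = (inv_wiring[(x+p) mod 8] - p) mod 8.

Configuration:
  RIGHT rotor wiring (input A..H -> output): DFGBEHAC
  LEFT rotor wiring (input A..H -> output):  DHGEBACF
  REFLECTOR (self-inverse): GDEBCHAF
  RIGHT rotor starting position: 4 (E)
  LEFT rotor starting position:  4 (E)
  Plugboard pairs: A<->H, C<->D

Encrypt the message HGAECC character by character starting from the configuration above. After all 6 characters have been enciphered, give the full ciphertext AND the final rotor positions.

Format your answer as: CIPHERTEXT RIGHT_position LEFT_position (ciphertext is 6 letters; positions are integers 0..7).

Answer: AADFAF 2 5

Derivation:
Char 1 ('H'): step: R->5, L=4; H->plug->A->R->C->L->G->refl->A->L'->H->R'->H->plug->A
Char 2 ('G'): step: R->6, L=4; G->plug->G->R->G->L->C->refl->E->L'->B->R'->H->plug->A
Char 3 ('A'): step: R->7, L=4; A->plug->H->R->B->L->E->refl->C->L'->G->R'->C->plug->D
Char 4 ('E'): step: R->0, L->5 (L advanced); E->plug->E->R->E->L->C->refl->E->L'->H->R'->F->plug->F
Char 5 ('C'): step: R->1, L=5; C->plug->D->R->D->L->G->refl->A->L'->C->R'->H->plug->A
Char 6 ('C'): step: R->2, L=5; C->plug->D->R->F->L->B->refl->D->L'->A->R'->F->plug->F
Final: ciphertext=AADFAF, RIGHT=2, LEFT=5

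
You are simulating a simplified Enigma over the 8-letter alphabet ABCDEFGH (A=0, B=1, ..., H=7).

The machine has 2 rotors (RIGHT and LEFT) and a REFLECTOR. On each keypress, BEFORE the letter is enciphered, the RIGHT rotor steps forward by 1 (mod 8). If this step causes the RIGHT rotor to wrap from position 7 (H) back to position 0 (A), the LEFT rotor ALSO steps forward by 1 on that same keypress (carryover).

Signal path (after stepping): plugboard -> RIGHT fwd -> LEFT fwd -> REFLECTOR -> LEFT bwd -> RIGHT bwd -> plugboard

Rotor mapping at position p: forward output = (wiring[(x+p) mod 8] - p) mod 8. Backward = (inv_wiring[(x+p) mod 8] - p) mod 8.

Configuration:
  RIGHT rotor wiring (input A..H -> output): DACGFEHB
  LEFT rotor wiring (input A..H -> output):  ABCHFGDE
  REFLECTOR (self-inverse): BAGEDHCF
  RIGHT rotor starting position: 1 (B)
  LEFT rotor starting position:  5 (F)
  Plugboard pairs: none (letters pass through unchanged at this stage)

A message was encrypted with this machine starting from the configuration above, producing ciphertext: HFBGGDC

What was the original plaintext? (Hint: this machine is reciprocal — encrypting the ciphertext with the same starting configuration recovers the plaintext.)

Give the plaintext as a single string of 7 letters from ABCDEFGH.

Answer: GHEDFBH

Derivation:
Char 1 ('H'): step: R->2, L=5; H->plug->H->R->G->L->C->refl->G->L'->B->R'->G->plug->G
Char 2 ('F'): step: R->3, L=5; F->plug->F->R->A->L->B->refl->A->L'->H->R'->H->plug->H
Char 3 ('B'): step: R->4, L=5; B->plug->B->R->A->L->B->refl->A->L'->H->R'->E->plug->E
Char 4 ('G'): step: R->5, L=5; G->plug->G->R->B->L->G->refl->C->L'->G->R'->D->plug->D
Char 5 ('G'): step: R->6, L=5; G->plug->G->R->H->L->A->refl->B->L'->A->R'->F->plug->F
Char 6 ('D'): step: R->7, L=5; D->plug->D->R->D->L->D->refl->E->L'->E->R'->B->plug->B
Char 7 ('C'): step: R->0, L->6 (L advanced); C->plug->C->R->C->L->C->refl->G->L'->B->R'->H->plug->H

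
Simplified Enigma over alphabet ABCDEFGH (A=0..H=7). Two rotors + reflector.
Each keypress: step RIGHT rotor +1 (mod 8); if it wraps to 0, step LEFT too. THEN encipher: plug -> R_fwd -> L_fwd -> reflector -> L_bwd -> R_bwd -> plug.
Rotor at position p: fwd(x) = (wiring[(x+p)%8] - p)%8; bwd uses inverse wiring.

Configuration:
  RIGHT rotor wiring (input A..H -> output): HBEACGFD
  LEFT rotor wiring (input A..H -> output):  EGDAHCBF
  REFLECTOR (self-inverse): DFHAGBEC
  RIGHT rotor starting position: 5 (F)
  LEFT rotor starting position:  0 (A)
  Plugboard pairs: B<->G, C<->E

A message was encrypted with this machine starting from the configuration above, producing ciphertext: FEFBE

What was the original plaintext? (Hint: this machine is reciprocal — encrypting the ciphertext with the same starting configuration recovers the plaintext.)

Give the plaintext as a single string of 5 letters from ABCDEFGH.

Char 1 ('F'): step: R->6, L=0; F->plug->F->R->C->L->D->refl->A->L'->D->R'->D->plug->D
Char 2 ('E'): step: R->7, L=0; E->plug->C->R->C->L->D->refl->A->L'->D->R'->F->plug->F
Char 3 ('F'): step: R->0, L->1 (L advanced); F->plug->F->R->G->L->E->refl->G->L'->D->R'->H->plug->H
Char 4 ('B'): step: R->1, L=1; B->plug->G->R->C->L->H->refl->C->L'->B->R'->D->plug->D
Char 5 ('E'): step: R->2, L=1; E->plug->C->R->A->L->F->refl->B->L'->E->R'->D->plug->D

Answer: DFHDD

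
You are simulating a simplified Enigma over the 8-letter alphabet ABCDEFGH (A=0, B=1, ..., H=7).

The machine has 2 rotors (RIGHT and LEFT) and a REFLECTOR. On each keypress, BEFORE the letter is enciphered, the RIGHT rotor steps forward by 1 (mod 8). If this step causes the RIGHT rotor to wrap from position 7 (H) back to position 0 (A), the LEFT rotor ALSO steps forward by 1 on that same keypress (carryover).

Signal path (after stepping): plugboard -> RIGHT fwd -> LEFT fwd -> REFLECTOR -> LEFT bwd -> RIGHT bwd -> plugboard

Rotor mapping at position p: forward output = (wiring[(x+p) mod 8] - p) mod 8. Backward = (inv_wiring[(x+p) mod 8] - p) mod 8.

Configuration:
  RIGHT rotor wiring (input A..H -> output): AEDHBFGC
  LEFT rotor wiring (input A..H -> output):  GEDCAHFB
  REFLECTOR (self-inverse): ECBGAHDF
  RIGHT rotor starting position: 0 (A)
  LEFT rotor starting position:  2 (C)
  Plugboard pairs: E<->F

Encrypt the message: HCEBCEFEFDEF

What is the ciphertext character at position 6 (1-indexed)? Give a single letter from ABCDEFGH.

Char 1 ('H'): step: R->1, L=2; H->plug->H->R->H->L->C->refl->B->L'->A->R'->D->plug->D
Char 2 ('C'): step: R->2, L=2; C->plug->C->R->H->L->C->refl->B->L'->A->R'->F->plug->E
Char 3 ('E'): step: R->3, L=2; E->plug->F->R->F->L->H->refl->F->L'->D->R'->D->plug->D
Char 4 ('B'): step: R->4, L=2; B->plug->B->R->B->L->A->refl->E->L'->G->R'->D->plug->D
Char 5 ('C'): step: R->5, L=2; C->plug->C->R->F->L->H->refl->F->L'->D->R'->D->plug->D
Char 6 ('E'): step: R->6, L=2; E->plug->F->R->B->L->A->refl->E->L'->G->R'->D->plug->D

D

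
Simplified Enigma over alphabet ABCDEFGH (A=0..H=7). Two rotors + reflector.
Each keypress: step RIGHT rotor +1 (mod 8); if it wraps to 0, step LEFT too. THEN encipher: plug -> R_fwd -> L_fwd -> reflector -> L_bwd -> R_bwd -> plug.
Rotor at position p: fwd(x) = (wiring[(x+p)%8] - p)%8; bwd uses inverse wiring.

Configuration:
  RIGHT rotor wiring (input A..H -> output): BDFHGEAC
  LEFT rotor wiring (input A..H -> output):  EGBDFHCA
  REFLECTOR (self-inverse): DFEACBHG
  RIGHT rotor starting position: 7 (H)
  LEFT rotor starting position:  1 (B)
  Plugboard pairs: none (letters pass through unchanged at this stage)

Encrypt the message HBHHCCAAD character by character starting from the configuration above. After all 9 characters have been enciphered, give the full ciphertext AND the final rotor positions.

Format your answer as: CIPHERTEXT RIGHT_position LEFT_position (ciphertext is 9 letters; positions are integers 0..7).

Char 1 ('H'): step: R->0, L->2 (L advanced); H->plug->H->R->C->L->D->refl->A->L'->E->R'->F->plug->F
Char 2 ('B'): step: R->1, L=2; B->plug->B->R->E->L->A->refl->D->L'->C->R'->A->plug->A
Char 3 ('H'): step: R->2, L=2; H->plug->H->R->B->L->B->refl->F->L'->D->R'->A->plug->A
Char 4 ('H'): step: R->3, L=2; H->plug->H->R->C->L->D->refl->A->L'->E->R'->A->plug->A
Char 5 ('C'): step: R->4, L=2; C->plug->C->R->E->L->A->refl->D->L'->C->R'->A->plug->A
Char 6 ('C'): step: R->5, L=2; C->plug->C->R->F->L->G->refl->H->L'->A->R'->F->plug->F
Char 7 ('A'): step: R->6, L=2; A->plug->A->R->C->L->D->refl->A->L'->E->R'->B->plug->B
Char 8 ('A'): step: R->7, L=2; A->plug->A->R->D->L->F->refl->B->L'->B->R'->H->plug->H
Char 9 ('D'): step: R->0, L->3 (L advanced); D->plug->D->R->H->L->G->refl->H->L'->D->R'->B->plug->B
Final: ciphertext=FAAAAFBHB, RIGHT=0, LEFT=3

Answer: FAAAAFBHB 0 3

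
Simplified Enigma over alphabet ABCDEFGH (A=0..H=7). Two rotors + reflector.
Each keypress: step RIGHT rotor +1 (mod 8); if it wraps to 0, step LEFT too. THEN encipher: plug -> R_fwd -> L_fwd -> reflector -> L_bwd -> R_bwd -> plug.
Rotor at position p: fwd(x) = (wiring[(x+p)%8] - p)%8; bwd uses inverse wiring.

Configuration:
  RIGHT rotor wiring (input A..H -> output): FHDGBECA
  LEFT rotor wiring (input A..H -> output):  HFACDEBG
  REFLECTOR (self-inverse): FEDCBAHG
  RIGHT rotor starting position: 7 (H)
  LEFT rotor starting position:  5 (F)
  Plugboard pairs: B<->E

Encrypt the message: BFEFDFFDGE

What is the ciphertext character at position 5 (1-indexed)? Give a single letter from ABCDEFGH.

Char 1 ('B'): step: R->0, L->6 (L advanced); B->plug->E->R->B->L->A->refl->F->L'->G->R'->D->plug->D
Char 2 ('F'): step: R->1, L=6; F->plug->F->R->B->L->A->refl->F->L'->G->R'->A->plug->A
Char 3 ('E'): step: R->2, L=6; E->plug->B->R->E->L->C->refl->D->L'->A->R'->E->plug->B
Char 4 ('F'): step: R->3, L=6; F->plug->F->R->C->L->B->refl->E->L'->F->R'->E->plug->B
Char 5 ('D'): step: R->4, L=6; D->plug->D->R->E->L->C->refl->D->L'->A->R'->B->plug->E

E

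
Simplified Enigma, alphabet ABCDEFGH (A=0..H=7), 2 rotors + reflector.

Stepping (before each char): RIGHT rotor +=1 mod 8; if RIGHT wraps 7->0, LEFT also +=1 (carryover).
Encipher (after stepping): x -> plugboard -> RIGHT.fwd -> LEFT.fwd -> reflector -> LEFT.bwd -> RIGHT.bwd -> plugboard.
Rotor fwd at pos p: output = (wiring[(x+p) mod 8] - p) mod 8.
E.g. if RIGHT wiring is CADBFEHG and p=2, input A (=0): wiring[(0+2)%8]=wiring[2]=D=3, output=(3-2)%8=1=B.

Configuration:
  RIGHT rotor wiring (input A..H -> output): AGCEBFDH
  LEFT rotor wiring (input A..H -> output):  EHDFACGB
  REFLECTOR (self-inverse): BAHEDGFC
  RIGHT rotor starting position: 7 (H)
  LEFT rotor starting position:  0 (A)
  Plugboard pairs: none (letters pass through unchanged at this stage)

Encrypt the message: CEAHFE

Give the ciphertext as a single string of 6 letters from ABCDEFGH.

Answer: HGFCCD

Derivation:
Char 1 ('C'): step: R->0, L->1 (L advanced); C->plug->C->R->C->L->E->refl->D->L'->H->R'->H->plug->H
Char 2 ('E'): step: R->1, L=1; E->plug->E->R->E->L->B->refl->A->L'->G->R'->G->plug->G
Char 3 ('A'): step: R->2, L=1; A->plug->A->R->A->L->G->refl->F->L'->F->R'->F->plug->F
Char 4 ('H'): step: R->3, L=1; H->plug->H->R->H->L->D->refl->E->L'->C->R'->C->plug->C
Char 5 ('F'): step: R->4, L=1; F->plug->F->R->C->L->E->refl->D->L'->H->R'->C->plug->C
Char 6 ('E'): step: R->5, L=1; E->plug->E->R->B->L->C->refl->H->L'->D->R'->D->plug->D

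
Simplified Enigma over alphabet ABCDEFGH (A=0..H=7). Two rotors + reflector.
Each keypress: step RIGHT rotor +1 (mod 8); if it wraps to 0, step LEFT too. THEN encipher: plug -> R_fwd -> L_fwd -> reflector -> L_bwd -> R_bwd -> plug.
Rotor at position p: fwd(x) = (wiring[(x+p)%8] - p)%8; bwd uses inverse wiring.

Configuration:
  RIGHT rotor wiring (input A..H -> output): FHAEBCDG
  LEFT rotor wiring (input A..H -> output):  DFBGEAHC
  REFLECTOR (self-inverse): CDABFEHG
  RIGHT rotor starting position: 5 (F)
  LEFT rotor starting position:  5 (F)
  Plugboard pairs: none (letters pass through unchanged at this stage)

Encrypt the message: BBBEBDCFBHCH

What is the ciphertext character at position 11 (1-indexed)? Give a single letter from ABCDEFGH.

Char 1 ('B'): step: R->6, L=5; B->plug->B->R->A->L->D->refl->B->L'->G->R'->F->plug->F
Char 2 ('B'): step: R->7, L=5; B->plug->B->R->G->L->B->refl->D->L'->A->R'->C->plug->C
Char 3 ('B'): step: R->0, L->6 (L advanced); B->plug->B->R->H->L->C->refl->A->L'->F->R'->A->plug->A
Char 4 ('E'): step: R->1, L=6; E->plug->E->R->B->L->E->refl->F->L'->C->R'->F->plug->F
Char 5 ('B'): step: R->2, L=6; B->plug->B->R->C->L->F->refl->E->L'->B->R'->E->plug->E
Char 6 ('D'): step: R->3, L=6; D->plug->D->R->A->L->B->refl->D->L'->E->R'->G->plug->G
Char 7 ('C'): step: R->4, L=6; C->plug->C->R->H->L->C->refl->A->L'->F->R'->A->plug->A
Char 8 ('F'): step: R->5, L=6; F->plug->F->R->D->L->H->refl->G->L'->G->R'->B->plug->B
Char 9 ('B'): step: R->6, L=6; B->plug->B->R->A->L->B->refl->D->L'->E->R'->H->plug->H
Char 10 ('H'): step: R->7, L=6; H->plug->H->R->E->L->D->refl->B->L'->A->R'->C->plug->C
Char 11 ('C'): step: R->0, L->7 (L advanced); C->plug->C->R->A->L->D->refl->B->L'->G->R'->H->plug->H

H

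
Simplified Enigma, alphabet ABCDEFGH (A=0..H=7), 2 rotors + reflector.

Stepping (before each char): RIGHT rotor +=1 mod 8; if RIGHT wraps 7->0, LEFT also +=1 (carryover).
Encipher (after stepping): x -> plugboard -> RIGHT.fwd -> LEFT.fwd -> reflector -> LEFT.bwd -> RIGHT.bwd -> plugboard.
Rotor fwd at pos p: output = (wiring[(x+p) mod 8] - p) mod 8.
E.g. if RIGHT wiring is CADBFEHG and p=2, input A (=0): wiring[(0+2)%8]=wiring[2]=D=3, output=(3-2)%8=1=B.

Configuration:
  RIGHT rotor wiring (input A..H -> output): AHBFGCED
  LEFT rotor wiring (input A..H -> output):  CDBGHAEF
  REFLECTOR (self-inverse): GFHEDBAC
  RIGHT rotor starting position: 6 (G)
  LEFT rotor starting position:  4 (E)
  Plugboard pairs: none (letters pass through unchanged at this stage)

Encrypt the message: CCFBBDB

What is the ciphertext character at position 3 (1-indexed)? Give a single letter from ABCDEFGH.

Char 1 ('C'): step: R->7, L=4; C->plug->C->R->A->L->D->refl->E->L'->B->R'->B->plug->B
Char 2 ('C'): step: R->0, L->5 (L advanced); C->plug->C->R->B->L->H->refl->C->L'->H->R'->B->plug->B
Char 3 ('F'): step: R->1, L=5; F->plug->F->R->D->L->F->refl->B->L'->G->R'->A->plug->A

A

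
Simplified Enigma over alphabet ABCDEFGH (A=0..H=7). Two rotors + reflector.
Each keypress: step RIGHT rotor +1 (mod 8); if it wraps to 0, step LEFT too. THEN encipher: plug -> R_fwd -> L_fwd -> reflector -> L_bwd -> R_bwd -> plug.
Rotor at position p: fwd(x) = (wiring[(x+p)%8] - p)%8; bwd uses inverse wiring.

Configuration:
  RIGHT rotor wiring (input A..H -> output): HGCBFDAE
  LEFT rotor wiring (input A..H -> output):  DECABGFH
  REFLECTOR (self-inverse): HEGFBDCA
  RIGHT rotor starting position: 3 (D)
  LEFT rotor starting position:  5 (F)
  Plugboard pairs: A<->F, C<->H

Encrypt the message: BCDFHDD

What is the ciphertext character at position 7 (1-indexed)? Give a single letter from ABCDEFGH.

Char 1 ('B'): step: R->4, L=5; B->plug->B->R->H->L->E->refl->B->L'->A->R'->D->plug->D
Char 2 ('C'): step: R->5, L=5; C->plug->H->R->A->L->B->refl->E->L'->H->R'->C->plug->H
Char 3 ('D'): step: R->6, L=5; D->plug->D->R->A->L->B->refl->E->L'->H->R'->G->plug->G
Char 4 ('F'): step: R->7, L=5; F->plug->A->R->F->L->F->refl->D->L'->G->R'->F->plug->A
Char 5 ('H'): step: R->0, L->6 (L advanced); H->plug->C->R->C->L->F->refl->D->L'->G->R'->B->plug->B
Char 6 ('D'): step: R->1, L=6; D->plug->D->R->E->L->E->refl->B->L'->B->R'->B->plug->B
Char 7 ('D'): step: R->2, L=6; D->plug->D->R->B->L->B->refl->E->L'->E->R'->H->plug->C

C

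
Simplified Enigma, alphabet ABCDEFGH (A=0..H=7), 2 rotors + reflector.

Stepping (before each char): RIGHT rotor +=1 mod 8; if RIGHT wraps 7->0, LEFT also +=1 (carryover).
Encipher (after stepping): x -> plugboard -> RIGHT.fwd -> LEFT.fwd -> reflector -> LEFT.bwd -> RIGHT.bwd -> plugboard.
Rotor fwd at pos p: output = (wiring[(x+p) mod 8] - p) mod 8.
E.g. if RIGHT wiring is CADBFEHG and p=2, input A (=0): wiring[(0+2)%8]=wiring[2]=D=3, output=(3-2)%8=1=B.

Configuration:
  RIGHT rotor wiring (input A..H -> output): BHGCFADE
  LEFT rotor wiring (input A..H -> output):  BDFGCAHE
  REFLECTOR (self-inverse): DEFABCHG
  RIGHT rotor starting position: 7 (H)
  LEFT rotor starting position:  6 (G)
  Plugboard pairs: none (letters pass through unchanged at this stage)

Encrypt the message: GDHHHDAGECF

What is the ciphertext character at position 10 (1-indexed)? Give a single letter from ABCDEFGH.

Char 1 ('G'): step: R->0, L->7 (L advanced); G->plug->G->R->D->L->G->refl->H->L'->E->R'->H->plug->H
Char 2 ('D'): step: R->1, L=7; D->plug->D->R->E->L->H->refl->G->L'->D->R'->G->plug->G
Char 3 ('H'): step: R->2, L=7; H->plug->H->R->F->L->D->refl->A->L'->H->R'->G->plug->G
Char 4 ('H'): step: R->3, L=7; H->plug->H->R->D->L->G->refl->H->L'->E->R'->G->plug->G
Char 5 ('H'): step: R->4, L=7; H->plug->H->R->G->L->B->refl->E->L'->C->R'->G->plug->G
Char 6 ('D'): step: R->5, L=7; D->plug->D->R->E->L->H->refl->G->L'->D->R'->A->plug->A
Char 7 ('A'): step: R->6, L=7; A->plug->A->R->F->L->D->refl->A->L'->H->R'->G->plug->G
Char 8 ('G'): step: R->7, L=7; G->plug->G->R->B->L->C->refl->F->L'->A->R'->C->plug->C
Char 9 ('E'): step: R->0, L->0 (L advanced); E->plug->E->R->F->L->A->refl->D->L'->B->R'->A->plug->A
Char 10 ('C'): step: R->1, L=0; C->plug->C->R->B->L->D->refl->A->L'->F->R'->B->plug->B

B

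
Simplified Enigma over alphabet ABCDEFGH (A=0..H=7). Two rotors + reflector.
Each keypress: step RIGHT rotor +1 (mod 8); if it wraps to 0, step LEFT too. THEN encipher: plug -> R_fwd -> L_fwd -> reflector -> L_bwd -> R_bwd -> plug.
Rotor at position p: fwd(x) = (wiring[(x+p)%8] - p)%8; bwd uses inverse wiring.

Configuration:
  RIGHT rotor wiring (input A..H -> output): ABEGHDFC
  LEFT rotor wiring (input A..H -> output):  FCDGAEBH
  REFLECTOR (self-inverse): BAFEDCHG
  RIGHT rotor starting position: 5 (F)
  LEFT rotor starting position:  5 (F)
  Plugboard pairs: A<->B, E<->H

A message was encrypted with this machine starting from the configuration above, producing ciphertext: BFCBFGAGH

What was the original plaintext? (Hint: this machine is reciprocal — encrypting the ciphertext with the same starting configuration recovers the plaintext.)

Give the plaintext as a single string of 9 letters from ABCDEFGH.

Answer: GDDAHAECA

Derivation:
Char 1 ('B'): step: R->6, L=5; B->plug->A->R->H->L->D->refl->E->L'->B->R'->G->plug->G
Char 2 ('F'): step: R->7, L=5; F->plug->F->R->A->L->H->refl->G->L'->F->R'->D->plug->D
Char 3 ('C'): step: R->0, L->6 (L advanced); C->plug->C->R->E->L->F->refl->C->L'->G->R'->D->plug->D
Char 4 ('B'): step: R->1, L=6; B->plug->A->R->A->L->D->refl->E->L'->D->R'->B->plug->A
Char 5 ('F'): step: R->2, L=6; F->plug->F->R->A->L->D->refl->E->L'->D->R'->E->plug->H
Char 6 ('G'): step: R->3, L=6; G->plug->G->R->G->L->C->refl->F->L'->E->R'->B->plug->A
Char 7 ('A'): step: R->4, L=6; A->plug->B->R->H->L->G->refl->H->L'->C->R'->H->plug->E
Char 8 ('G'): step: R->5, L=6; G->plug->G->R->B->L->B->refl->A->L'->F->R'->C->plug->C
Char 9 ('H'): step: R->6, L=6; H->plug->E->R->G->L->C->refl->F->L'->E->R'->B->plug->A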